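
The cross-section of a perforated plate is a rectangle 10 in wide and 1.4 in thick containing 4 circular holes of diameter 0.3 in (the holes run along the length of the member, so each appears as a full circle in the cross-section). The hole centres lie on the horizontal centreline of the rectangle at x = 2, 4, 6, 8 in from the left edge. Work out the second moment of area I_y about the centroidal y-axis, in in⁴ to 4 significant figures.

I_y ≈ 115.3 in⁴

Decompose the section into non-overlapping parts with the origin at the bottom-left of its bounding rectangle.
Plate: 10 × 1.4, A = 14 in², x = 5 in, Ī = 116.667 in⁴.
Hole 1 (subtracted): ⌀0.3, A = 0.0706858 in², x = 2 in, Ī = 0.000397608 in⁴.
Hole 2 (subtracted): ⌀0.3, A = 0.0706858 in², x = 4 in, Ī = 0.000397608 in⁴.
Hole 3 (subtracted): ⌀0.3, A = 0.0706858 in², x = 6 in, Ī = 0.000397608 in⁴.
Hole 4 (subtracted): ⌀0.3, A = 0.0706858 in², x = 8 in, Ī = 0.000397608 in⁴.
By symmetry the centroid is at mid-width, x̄ = 5 in.
Transfer each piece to the centroidal y-axis using Ī + A·d² with d = x − 5:
  plate: d = 0 in → contributes +116.667 in⁴
  hole 1: d = -3 in → contributes −0.63657 in⁴
  hole 2: d = -1 in → contributes −0.0710834 in⁴
  hole 3: d = 1 in → contributes −0.0710834 in⁴
  hole 4: d = 3 in → contributes −0.63657 in⁴
Total I = 115.251 in⁴.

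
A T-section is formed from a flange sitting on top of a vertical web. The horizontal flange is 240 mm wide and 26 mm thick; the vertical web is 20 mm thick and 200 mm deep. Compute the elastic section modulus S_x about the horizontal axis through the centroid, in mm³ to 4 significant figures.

S_x ≈ 2.654 × 10⁵ mm³

Break the section into simple shapes (no overlaps), measuring from the bottom-left corner of the bounding box.
Flange: 240 × 26, A = 6 240 mm², y = 213 mm, Ī = 351 520 mm⁴.
Web: 20 × 200, A = 4 000 mm², y = 100 mm, Ī = 13 333 333 mm⁴.
Centroid: ȳ = ΣA·y / ΣA = 168.859 mm.
Transfer each piece to the horizontal axis through the centroid using Ī + A·d² with d = y − 168.859:
  flange: d = 44.1406 mm → contributes +12 509 503 mm⁴
  web: d = -68.8594 mm → contributes +32 299 787 mm⁴
Total I = 44 809 291 mm⁴.
Extreme fibre distance c = 168.859 mm; S = I/c = 265 365 mm³.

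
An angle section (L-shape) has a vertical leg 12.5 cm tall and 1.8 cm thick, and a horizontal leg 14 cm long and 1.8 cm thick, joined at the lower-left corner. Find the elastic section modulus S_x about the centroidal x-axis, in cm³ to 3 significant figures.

S_x ≈ 69.4 cm³

Treat the section as a set of non-overlapping primitives; coordinates are from the bounding-box lower-left.
Vertical leg: 1.8 × 12.5, A = 22.5 cm², y = 6.25 cm, Ī = 292.97 cm⁴.
Horizontal leg (remainder): 12.2 × 1.8, A = 21.96 cm², y = 0.9 cm, Ī = 5.9292 cm⁴.
Centroid: ȳ = ΣA·y / ΣA = 3.6075 cm.
Transfer each piece to the centroidal x-axis using Ī + A·d² with d = y − 3.6075:
  vertical leg: d = 2.6425 cm → contributes +450.08 cm⁴
  horizontal leg (remainder): d = -2.7075 cm → contributes +166.91 cm⁴
Total I = 616.99 cm⁴.
Extreme fibre distance c = 8.8925 cm; S = I/c = 69.383 cm³.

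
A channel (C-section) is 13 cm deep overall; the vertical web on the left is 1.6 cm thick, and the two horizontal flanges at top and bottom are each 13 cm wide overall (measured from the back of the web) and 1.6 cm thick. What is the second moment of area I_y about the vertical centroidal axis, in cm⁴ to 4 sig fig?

Treat the section as a set of non-overlapping primitives; coordinates are from the bounding-box lower-left.
Web: 1.6 × 13, A = 20.8 cm², x = 0.8 cm, Ī = 4.43733 cm⁴.
Top flange (beyond web): 11.4 × 1.6, A = 18.24 cm², x = 7.3 cm, Ī = 197.539 cm⁴.
Bottom flange (beyond web): 11.4 × 1.6, A = 18.24 cm², x = 7.3 cm, Ī = 197.539 cm⁴.
Centroid: x̄ = ΣA·x / ΣA = 4.93966 cm.
Transfer each piece to the vertical centroidal axis using Ī + A·d² with d = x − 4.93966:
  web: d = -4.13966 cm → contributes +360.883 cm⁴
  top flange (beyond web): d = 2.36034 cm → contributes +299.158 cm⁴
  bottom flange (beyond web): d = 2.36034 cm → contributes +299.158 cm⁴
Total I = 959.198 cm⁴.

I_y ≈ 959.2 cm⁴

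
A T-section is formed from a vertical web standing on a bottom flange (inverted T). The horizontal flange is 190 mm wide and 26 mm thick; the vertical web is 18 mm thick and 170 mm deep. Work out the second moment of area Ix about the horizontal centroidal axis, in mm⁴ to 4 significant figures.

Ix ≈ 2.580 × 10⁷ mm⁴

Treat the section as a set of non-overlapping primitives; coordinates are from the bounding-box lower-left.
Flange: 190 × 26, A = 4 940 mm², y = 13 mm, Ī = 278 287 mm⁴.
Web: 18 × 170, A = 3 060 mm², y = 111 mm, Ī = 7 369 500 mm⁴.
Centroid: ȳ = ΣA·y / ΣA = 50.485 mm.
Transfer each piece to the horizontal centroidal axis using Ī + A·d² with d = y − 50.485:
  flange: d = -37.485 mm → contributes +7 219 605 mm⁴
  web: d = 60.515 mm → contributes +18 575 420 mm⁴
Total I = 25 795 025 mm⁴.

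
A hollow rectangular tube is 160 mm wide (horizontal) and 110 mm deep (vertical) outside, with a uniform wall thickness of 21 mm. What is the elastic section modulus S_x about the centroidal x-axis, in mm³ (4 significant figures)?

S_x ≈ 2.665 × 10⁵ mm³

Break the section into simple shapes (no overlaps), measuring from the bottom-left corner of the bounding box.
Outer rectangle: 160 × 110, A = 17 600 mm², y = 55 mm, Ī = 17 746 667 mm⁴.
Inner void (subtracted): 118 × 68, A = 8 024 mm², y = 55 mm, Ī = 3 091 915 mm⁴.
By symmetry the centroid is at mid-height, ȳ = 55 mm.
All pieces are centred on the centroidal x-axis, so I = ΣĪ (holes subtracted) = 14 654 752 mm⁴.
Extreme fibre distance c = 55 mm; S = I/c = 266 450 mm³.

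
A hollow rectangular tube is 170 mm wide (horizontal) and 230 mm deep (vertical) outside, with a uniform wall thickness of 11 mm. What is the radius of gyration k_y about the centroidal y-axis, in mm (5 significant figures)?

k_y ≈ 67.576 mm

Split into non-overlapping primitives; take the origin at the lower-left of the bounding box.
Outer rectangle: 170 × 230, A = 39 100 mm², x = 85 mm, Ī = 94 165 833 mm⁴.
Inner void (subtracted): 148 × 208, A = 30 784 mm², x = 85 mm, Ī = 56 191 061 mm⁴.
By symmetry the centroid is at mid-width, x̄ = 85 mm.
All pieces are centred on the centroidal y-axis, so I = ΣĪ (holes subtracted) = 37 974 772 mm⁴.
Radius of gyration: k = √(I/A) = √(37 974 772 / 8 316) = 67.57567 mm.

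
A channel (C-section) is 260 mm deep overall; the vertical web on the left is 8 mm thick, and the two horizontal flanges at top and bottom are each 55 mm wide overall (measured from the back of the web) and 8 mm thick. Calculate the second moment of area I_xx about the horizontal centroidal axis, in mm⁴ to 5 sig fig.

I_xx ≈ 2.3660 × 10⁷ mm⁴

Split into non-overlapping primitives; take the origin at the lower-left of the bounding box.
Web: 8 × 260, A = 2 080 mm², y = 130 mm, Ī = 11 717 333 mm⁴.
Top flange (beyond web): 47 × 8, A = 376 mm², y = 256 mm, Ī = 2005.333 mm⁴.
Bottom flange (beyond web): 47 × 8, A = 376 mm², y = 4 mm, Ī = 2005.333 mm⁴.
By symmetry the centroid is at mid-height, ȳ = 130 mm.
Transfer each piece to the horizontal centroidal axis using Ī + A·d² with d = y − 130:
  web: d = 0 mm → contributes +11 717 333 mm⁴
  top flange (beyond web): d = 126 mm → contributes +5 971 381 mm⁴
  bottom flange (beyond web): d = -126 mm → contributes +5 971 381 mm⁴
Total I = 23 660 096 mm⁴.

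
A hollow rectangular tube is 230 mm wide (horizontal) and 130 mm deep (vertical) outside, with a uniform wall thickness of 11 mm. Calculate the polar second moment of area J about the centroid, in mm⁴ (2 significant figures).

Break the section into simple shapes (no overlaps), measuring from the bottom-left corner of the bounding box.
Outer rectangle: 230 × 130, A = 29 900 mm², y = 65 mm, Ī = 42 109 167 mm⁴.
Inner void (subtracted): 208 × 108, A = 22 464 mm², y = 65 mm, Ī = 21 835 008 mm⁴.
By symmetry the centroid is at mid-height, ȳ = 65 mm.
All pieces are centred on the centroidal x-axis, so I = ΣĪ (holes subtracted) = 20 274 159 mm⁴.
Repeating about the centroidal y-axis gives I_y = 50 818 959 mm⁴.
Polar second moment: J = I_x + I_y = 71 093 117 mm⁴.

J ≈ 7.1 × 10⁷ mm⁴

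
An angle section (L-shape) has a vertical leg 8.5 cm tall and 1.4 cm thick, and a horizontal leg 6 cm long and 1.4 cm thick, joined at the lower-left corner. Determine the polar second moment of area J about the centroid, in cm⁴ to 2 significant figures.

J ≈ 180 cm⁴

Break the section into simple shapes (no overlaps), measuring from the bottom-left corner of the bounding box.
Vertical leg: 1.4 × 8.5, A = 11.9 cm², y = 4.25 cm, Ī = 71.65 cm⁴.
Horizontal leg (remainder): 4.6 × 1.4, A = 6.44 cm², y = 0.7 cm, Ī = 1.052 cm⁴.
Centroid: ȳ = ΣA·y / ΣA = 3.003 cm.
Transfer each piece to the centroidal x-axis using Ī + A·d² with d = y − 3.003:
  vertical leg: d = 1.247 cm → contributes +90.14 cm⁴
  horizontal leg (remainder): d = -2.303 cm → contributes +35.22 cm⁴
Total I = 125.4 cm⁴.
For the y-axis: x̄ = 1.753 cm.
Repeating about the centroidal y-axis gives I_y = 50.91 cm⁴.
Polar second moment: J = I_x + I_y = 176.3 cm⁴.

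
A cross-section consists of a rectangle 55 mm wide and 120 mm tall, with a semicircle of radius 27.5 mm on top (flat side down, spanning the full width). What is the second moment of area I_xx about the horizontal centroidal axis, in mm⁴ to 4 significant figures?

I_xx ≈ 1.315 × 10⁷ mm⁴

Break the section into simple shapes (no overlaps), measuring from the bottom-left corner of the bounding box.
Rectangular body: 55 × 120, A = 6 600 mm², y = 60 mm, Ī = 7 920 000 mm⁴.
Semicircular cap: semicircle r = 27.5, A = 1187.91 mm², y = 131.671 mm, Ī = 62771.5 mm⁴.
Centroid: ȳ = ΣA·y / ΣA = 70.9323 mm.
Transfer each piece to the horizontal centroidal axis using Ī + A·d² with d = y − 70.9323:
  rectangular body: d = -10.9323 mm → contributes +8 708 794 mm⁴
  semicircular cap: d = 60.7391 mm → contributes +4 445 273 mm⁴
Total I = 13 154 067 mm⁴.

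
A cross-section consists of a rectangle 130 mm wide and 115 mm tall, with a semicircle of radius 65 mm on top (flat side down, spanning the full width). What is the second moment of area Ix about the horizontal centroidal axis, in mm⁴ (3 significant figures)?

Treat the section as a set of non-overlapping primitives; coordinates are from the bounding-box lower-left.
Rectangular body: 130 × 115, A = 14 950 mm², y = 57.5 mm, Ī = 16 476 146 mm⁴.
Semicircular cap: semicircle r = 65, A = 6636.6 mm², y = 142.59 mm, Ī = 1 959 230 mm⁴.
Centroid: ȳ = ΣA·y / ΣA = 83.659 mm.
Transfer each piece to the horizontal centroidal axis using Ī + A·d² with d = y − 83.659:
  rectangular body: d = -26.159 mm → contributes +26 706 490 mm⁴
  semicircular cap: d = 58.928 mm → contributes +25 004 663 mm⁴
Total I = 51 711 153 mm⁴.

Ix ≈ 5.17 × 10⁷ mm⁴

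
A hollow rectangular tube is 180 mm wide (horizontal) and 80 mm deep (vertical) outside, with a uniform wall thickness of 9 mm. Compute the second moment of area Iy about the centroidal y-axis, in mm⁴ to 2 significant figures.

Treat the section as a set of non-overlapping primitives; coordinates are from the bounding-box lower-left.
Outer rectangle: 180 × 80, A = 14 400 mm², x = 90 mm, Ī = 38 880 000 mm⁴.
Inner void (subtracted): 162 × 62, A = 10 044 mm², x = 90 mm, Ī = 21 966 228 mm⁴.
By symmetry the centroid is at mid-width, x̄ = 90 mm.
All pieces are centred on the centroidal y-axis, so I = ΣĪ (holes subtracted) = 16 913 772 mm⁴.

Iy ≈ 1.7 × 10⁷ mm⁴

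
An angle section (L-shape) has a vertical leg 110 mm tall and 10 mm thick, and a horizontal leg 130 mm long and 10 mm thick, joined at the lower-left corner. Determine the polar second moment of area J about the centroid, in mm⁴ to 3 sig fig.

Break the section into simple shapes (no overlaps), measuring from the bottom-left corner of the bounding box.
Vertical leg: 10 × 110, A = 1 100 mm², y = 55 mm, Ī = 1 109 167 mm⁴.
Horizontal leg (remainder): 120 × 10, A = 1 200 mm², y = 5 mm, Ī = 10 000 mm⁴.
Centroid: ȳ = ΣA·y / ΣA = 28.913 mm.
Transfer each piece to the centroidal x-axis using Ī + A·d² with d = y − 28.913:
  vertical leg: d = 26.087 mm → contributes +1 857 749 mm⁴
  horizontal leg (remainder): d = -23.913 mm → contributes +696 200 mm⁴
Total I = 2 553 949 mm⁴.
For the y-axis: x̄ = 38.913 mm.
Repeating about the centroidal y-axis gives I_y = 3 873 949 mm⁴.
Polar second moment: J = I_x + I_y = 6 427 899 mm⁴.

J ≈ 6.43 × 10⁶ mm⁴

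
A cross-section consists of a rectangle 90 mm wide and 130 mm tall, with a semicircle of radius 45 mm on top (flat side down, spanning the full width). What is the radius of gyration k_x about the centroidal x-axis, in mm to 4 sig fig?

k_x ≈ 48.23 mm

Break the section into simple shapes (no overlaps), measuring from the bottom-left corner of the bounding box.
Rectangular body: 90 × 130, A = 11 700 mm², y = 65 mm, Ī = 16 477 500 mm⁴.
Semicircular cap: semicircle r = 45, A = 3180.86 mm², y = 149.099 mm, Ī = 450 072 mm⁴.
Centroid: ȳ = ΣA·y / ΣA = 82.9765 mm.
Transfer each piece to the centroidal x-axis using Ī + A·d² with d = y − 82.9765:
  rectangular body: d = -17.9765 mm → contributes +20 258 415 mm⁴
  semicircular cap: d = 66.1221 mm → contributes +14 357 214 mm⁴
Total I = 34 615 629 mm⁴.
Radius of gyration: k = √(I/A) = √(34 615 629 / 14880.9) = 48.2305 mm.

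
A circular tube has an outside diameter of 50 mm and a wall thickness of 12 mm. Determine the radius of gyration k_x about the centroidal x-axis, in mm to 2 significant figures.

Treat the section as a set of non-overlapping primitives; coordinates are from the bounding-box lower-left.
Outer circle: ⌀50, A = 1 963 mm², y = 25 mm, Ī = 306 796 mm⁴.
Bore (subtracted): ⌀26, A = 530.9 mm², y = 25 mm, Ī = 22 432 mm⁴.
By symmetry the centroid is at mid-height, ȳ = 25 mm.
All pieces are centred on the centroidal x-axis, so I = ΣĪ (holes subtracted) = 284 364 mm⁴.
Radius of gyration: k = √(I/A) = √(284 364 / 1 433) = 14.09 mm.

k_x ≈ 14 mm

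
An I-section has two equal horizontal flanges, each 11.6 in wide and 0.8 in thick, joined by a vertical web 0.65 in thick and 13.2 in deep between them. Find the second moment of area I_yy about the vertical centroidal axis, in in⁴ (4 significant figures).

I_yy ≈ 208.4 in⁴

Split into non-overlapping primitives; take the origin at the lower-left of the bounding box.
Bottom flange: 11.6 × 0.8, A = 9.28 in², x = 5.8 in, Ī = 104.06 in⁴.
Web: 0.65 × 13.2, A = 8.58 in², x = 5.8 in, Ī = 0.302088 in⁴.
Top flange: 11.6 × 0.8, A = 9.28 in², x = 5.8 in, Ī = 104.06 in⁴.
By symmetry the centroid is at mid-width, x̄ = 5.8 in.
All pieces are centred on the vertical centroidal axis, so I = ΣĪ = 208.422 in⁴.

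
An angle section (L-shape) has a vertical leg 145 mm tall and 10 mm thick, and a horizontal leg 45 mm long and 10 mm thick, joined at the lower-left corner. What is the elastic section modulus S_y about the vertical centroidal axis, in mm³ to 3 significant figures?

Decompose the section into non-overlapping parts with the origin at the bottom-left of its bounding rectangle.
Vertical leg: 10 × 145, A = 1 450 mm², x = 5 mm, Ī = 12 083 mm⁴.
Horizontal leg (remainder): 35 × 10, A = 350 mm², x = 27.5 mm, Ī = 35 729 mm⁴.
Centroid: x̄ = ΣA·x / ΣA = 9.375 mm.
Transfer each piece to the vertical centroidal axis using Ī + A·d² with d = x − 9.375:
  vertical leg: d = -4.375 mm → contributes +39 837 mm⁴
  horizontal leg (remainder): d = 18.125 mm → contributes +150 710 mm⁴
Total I = 190 547 mm⁴.
Extreme fibre distance c = 35.625 mm; S = I/c = 5348.7 mm³.

S_y ≈ 5350 mm³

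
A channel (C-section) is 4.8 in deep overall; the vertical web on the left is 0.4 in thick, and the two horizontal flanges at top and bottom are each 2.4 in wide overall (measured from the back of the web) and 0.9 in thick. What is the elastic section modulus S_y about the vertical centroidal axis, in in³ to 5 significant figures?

S_y ≈ 2.1368 in³

Decompose the section into non-overlapping parts with the origin at the bottom-left of its bounding rectangle.
Web: 0.4 × 4.8, A = 1.92 in², x = 0.2 in, Ī = 0.0256 in⁴.
Top flange (beyond web): 2 × 0.9, A = 1.8 in², x = 1.4 in, Ī = 0.6 in⁴.
Bottom flange (beyond web): 2 × 0.9, A = 1.8 in², x = 1.4 in, Ī = 0.6 in⁴.
Centroid: x̄ = ΣA·x / ΣA = 0.9826087 in.
Transfer each piece to the vertical centroidal axis using Ī + A·d² with d = x − 0.9826087:
  web: d = -0.7826087 in → contributes +1.201555 in⁴
  top flange (beyond web): d = 0.4173913 in → contributes +0.9135879 in⁴
  bottom flange (beyond web): d = 0.4173913 in → contributes +0.9135879 in⁴
Total I = 3.02873 in⁴.
Extreme fibre distance c = 1.417391 in; S = I/c = 2.136834 in³.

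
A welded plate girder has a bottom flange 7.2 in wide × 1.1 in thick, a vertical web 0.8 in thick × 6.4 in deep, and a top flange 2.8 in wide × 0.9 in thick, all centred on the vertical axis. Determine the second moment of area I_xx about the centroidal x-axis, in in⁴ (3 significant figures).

I_xx ≈ 136 in⁴

Split into non-overlapping primitives; take the origin at the lower-left of the bounding box.
Bottom plate: 7.2 × 1.1, A = 7.92 in², y = 0.55 in, Ī = 0.7986 in⁴.
Web plate: 0.8 × 6.4, A = 5.12 in², y = 4.3 in, Ī = 17.476 in⁴.
Top plate: 2.8 × 0.9, A = 2.52 in², y = 7.95 in, Ī = 0.1701 in⁴.
Centroid: ȳ = ΣA·y / ΣA = 2.9824 in.
Transfer each piece to the centroidal x-axis using Ī + A·d² with d = y − 2.9824:
  bottom plate: d = -2.4324 in → contributes +47.657 in⁴
  web plate: d = 1.3176 in → contributes +26.365 in⁴
  top plate: d = 4.9676 in → contributes +62.356 in⁴
Total I = 136.38 in⁴.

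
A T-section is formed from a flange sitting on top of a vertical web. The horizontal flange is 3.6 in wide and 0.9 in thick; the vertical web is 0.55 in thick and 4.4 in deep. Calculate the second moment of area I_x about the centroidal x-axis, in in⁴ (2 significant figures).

Split into non-overlapping primitives; take the origin at the lower-left of the bounding box.
Flange: 3.6 × 0.9, A = 3.24 in², y = 4.85 in, Ī = 0.2187 in⁴.
Web: 0.55 × 4.4, A = 2.42 in², y = 2.2 in, Ī = 3.904 in⁴.
Centroid: ȳ = ΣA·y / ΣA = 3.717 in.
Transfer each piece to the centroidal x-axis using Ī + A·d² with d = y − 3.717:
  flange: d = 1.133 in → contributes +4.378 in⁴
  web: d = -1.517 in → contributes +9.473 in⁴
Total I = 13.85 in⁴.

I_x ≈ 14 in⁴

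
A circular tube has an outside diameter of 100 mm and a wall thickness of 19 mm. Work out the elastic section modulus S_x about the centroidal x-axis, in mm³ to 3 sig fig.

S_x ≈ 8.37 × 10⁴ mm³

Treat the section as a set of non-overlapping primitives; coordinates are from the bounding-box lower-left.
Outer circle: ⌀100, A = 7 854 mm², y = 50 mm, Ī = 4 908 739 mm⁴.
Bore (subtracted): ⌀62, A = 3019.1 mm², y = 50 mm, Ī = 725 332 mm⁴.
By symmetry the centroid is at mid-height, ȳ = 50 mm.
All pieces are centred on the centroidal x-axis, so I = ΣĪ (holes subtracted) = 4 183 407 mm⁴.
Extreme fibre distance c = 50 mm; S = I/c = 83 668 mm³.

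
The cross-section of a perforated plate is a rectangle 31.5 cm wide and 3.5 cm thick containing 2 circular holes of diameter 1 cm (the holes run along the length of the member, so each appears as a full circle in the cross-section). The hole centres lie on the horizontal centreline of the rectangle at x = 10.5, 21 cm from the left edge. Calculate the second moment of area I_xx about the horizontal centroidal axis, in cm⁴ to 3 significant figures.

I_xx ≈ 112 cm⁴

Treat the section as a set of non-overlapping primitives; coordinates are from the bounding-box lower-left.
Plate: 31.5 × 3.5, A = 110.25 cm², y = 1.75 cm, Ī = 112.55 cm⁴.
Hole 1 (subtracted): ⌀1, A = 0.7854 cm², y = 1.75 cm, Ī = 0.049087 cm⁴.
Hole 2 (subtracted): ⌀1, A = 0.7854 cm², y = 1.75 cm, Ī = 0.049087 cm⁴.
By symmetry the centroid is at mid-height, ȳ = 1.75 cm.
All pieces are centred on the horizontal centroidal axis, so I = ΣĪ (holes subtracted) = 112.45 cm⁴.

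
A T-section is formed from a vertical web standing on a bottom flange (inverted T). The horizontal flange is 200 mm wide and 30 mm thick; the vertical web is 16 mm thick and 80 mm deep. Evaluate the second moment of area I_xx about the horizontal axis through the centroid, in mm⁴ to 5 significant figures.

Split into non-overlapping primitives; take the origin at the lower-left of the bounding box.
Flange: 200 × 30, A = 6 000 mm², y = 15 mm, Ī = 450 000 mm⁴.
Web: 16 × 80, A = 1 280 mm², y = 70 mm, Ī = 682666.7 mm⁴.
Centroid: ȳ = ΣA·y / ΣA = 24.67033 mm.
Transfer each piece to the horizontal axis through the centroid using Ī + A·d² with d = y − 24.67033:
  flange: d = -9.67033 mm → contributes +1 011 092 mm⁴
  web: d = 45.32967 mm → contributes +3 312 784 mm⁴
Total I = 4 323 875 mm⁴.

I_xx ≈ 4.3239 × 10⁶ mm⁴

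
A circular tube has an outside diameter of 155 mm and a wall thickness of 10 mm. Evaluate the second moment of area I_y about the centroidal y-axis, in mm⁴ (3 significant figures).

I_y ≈ 1.20 × 10⁷ mm⁴

Split into non-overlapping primitives; take the origin at the lower-left of the bounding box.
Outer circle: ⌀155, A = 18 869 mm², x = 77.5 mm, Ī = 28 333 269 mm⁴.
Bore (subtracted): ⌀135, A = 14 314 mm², x = 77.5 mm, Ī = 16 304 406 mm⁴.
By symmetry the centroid is at mid-width, x̄ = 77.5 mm.
All pieces are centred on the centroidal y-axis, so I = ΣĪ (holes subtracted) = 12 028 864 mm⁴.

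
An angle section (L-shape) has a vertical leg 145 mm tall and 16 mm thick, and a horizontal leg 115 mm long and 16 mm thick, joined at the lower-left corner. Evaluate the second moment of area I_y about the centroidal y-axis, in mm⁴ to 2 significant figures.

I_y ≈ 4.5 × 10⁶ mm⁴

Split into non-overlapping primitives; take the origin at the lower-left of the bounding box.
Vertical leg: 16 × 145, A = 2 320 mm², x = 8 mm, Ī = 49 493 mm⁴.
Horizontal leg (remainder): 99 × 16, A = 1 584 mm², x = 65.5 mm, Ī = 1 293 732 mm⁴.
Centroid: x̄ = ΣA·x / ΣA = 31.33 mm.
Transfer each piece to the centroidal y-axis using Ī + A·d² with d = x − 31.33:
  vertical leg: d = -23.33 mm → contributes +1 312 235 mm⁴
  horizontal leg (remainder): d = 34.17 mm → contributes +3 143 202 mm⁴
Total I = 4 455 436 mm⁴.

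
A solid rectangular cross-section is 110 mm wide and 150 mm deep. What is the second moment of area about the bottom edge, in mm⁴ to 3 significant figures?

The section: 110 × 150, A = 16 500 mm², y = 75 mm, Ī = 30 937 500 mm⁴.
Transfer it to the bottom edge using Ī + A·d² with d = y − 0:
  the section: d = 75 mm → contributes +123 750 000 mm⁴
Total I = 123 750 000 mm⁴.

I_base ≈ 1.24 × 10⁸ mm⁴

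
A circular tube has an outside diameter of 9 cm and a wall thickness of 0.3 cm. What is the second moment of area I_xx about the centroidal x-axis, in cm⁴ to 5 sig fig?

Break the section into simple shapes (no overlaps), measuring from the bottom-left corner of the bounding box.
Outer circle: ⌀9, A = 63.61725 cm², y = 4.5 cm, Ī = 322.0623 cm⁴.
Bore (subtracted): ⌀8.4, A = 55.41769 cm², y = 4.5 cm, Ī = 244.392 cm⁴.
By symmetry the centroid is at mid-height, ȳ = 4.5 cm.
All pieces are centred on the centroidal x-axis, so I = ΣĪ (holes subtracted) = 77.6703 cm⁴.

I_xx ≈ 77.670 cm⁴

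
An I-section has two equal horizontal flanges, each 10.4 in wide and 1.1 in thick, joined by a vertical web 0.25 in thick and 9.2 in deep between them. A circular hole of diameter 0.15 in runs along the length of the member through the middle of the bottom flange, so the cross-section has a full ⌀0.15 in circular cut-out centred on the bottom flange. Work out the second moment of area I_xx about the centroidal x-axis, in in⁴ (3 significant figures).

I_xx ≈ 625 in⁴

Decompose the section into non-overlapping parts with the origin at the bottom-left of its bounding rectangle.
Bottom flange: 10.4 × 1.1, A = 11.44 in², y = 0.55 in, Ī = 1.1535 in⁴.
Web: 0.25 × 9.2, A = 2.3 in², y = 5.7 in, Ī = 16.223 in⁴.
Top flange: 10.4 × 1.1, A = 11.44 in², y = 10.85 in, Ī = 1.1535 in⁴.
Hole (subtracted): ⌀0.15, A = 0.017671 in², y = 0.55 in, Ī = 0.00002485 in⁴.
Centroid: ȳ = ΣA·y / ΣA = 5.7036 in.
Transfer each piece to the centroidal x-axis using Ī + A·d² with d = y − 5.7036:
  bottom flange: d = -5.1536 in → contributes +305 in⁴
  web: d = -0.0036168 in → contributes +16.223 in⁴
  top flange: d = 5.1464 in → contributes +304.14 in⁴
  hole: d = -5.1536 in → contributes −0.46937 in⁴
Total I = 624.9 in⁴.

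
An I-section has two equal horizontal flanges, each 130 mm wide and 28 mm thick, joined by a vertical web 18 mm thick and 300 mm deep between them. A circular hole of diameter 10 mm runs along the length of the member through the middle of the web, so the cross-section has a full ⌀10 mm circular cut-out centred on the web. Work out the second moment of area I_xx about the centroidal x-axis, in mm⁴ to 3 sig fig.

Treat the section as a set of non-overlapping primitives; coordinates are from the bounding-box lower-left.
Bottom flange: 130 × 28, A = 3 640 mm², y = 14 mm, Ī = 237 813 mm⁴.
Web: 18 × 300, A = 5 400 mm², y = 178 mm, Ī = 40 500 000 mm⁴.
Top flange: 130 × 28, A = 3 640 mm², y = 342 mm, Ī = 237 813 mm⁴.
Hole (subtracted): ⌀10, A = 78.54 mm², y = 178 mm, Ī = 490.87 mm⁴.
By symmetry the centroid is at mid-height, ȳ = 178 mm.
Transfer each piece to the centroidal x-axis using Ī + A·d² with d = y − 178:
  bottom flange: d = -164 mm → contributes +98 139 253 mm⁴
  web: d = 0 mm → contributes +40 500 000 mm⁴
  top flange: d = 164 mm → contributes +98 139 253 mm⁴
  hole: d = 0 mm → contributes −490.87 mm⁴
Total I = 236 778 016 mm⁴.

I_xx ≈ 2.37 × 10⁸ mm⁴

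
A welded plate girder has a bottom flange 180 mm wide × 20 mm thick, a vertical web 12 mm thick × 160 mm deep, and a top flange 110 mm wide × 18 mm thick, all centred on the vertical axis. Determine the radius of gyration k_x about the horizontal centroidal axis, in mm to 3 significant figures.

k_x ≈ 78.5 mm

Split into non-overlapping primitives; take the origin at the lower-left of the bounding box.
Bottom plate: 180 × 20, A = 3 600 mm², y = 10 mm, Ī = 120 000 mm⁴.
Web plate: 12 × 160, A = 1 920 mm², y = 100 mm, Ī = 4 096 000 mm⁴.
Top plate: 110 × 18, A = 1 980 mm², y = 189 mm, Ī = 53 460 mm⁴.
Centroid: ȳ = ΣA·y / ΣA = 80.296 mm.
Transfer each piece to the horizontal centroidal axis using Ī + A·d² with d = y − 80.296:
  bottom plate: d = -70.296 mm → contributes +17 909 499 mm⁴
  web plate: d = 19.704 mm → contributes +4 841 435 mm⁴
  top plate: d = 108.7 mm → contributes +23 450 248 mm⁴
Total I = 46 201 183 mm⁴.
Radius of gyration: k = √(I/A) = √(46 201 183 / 7 500) = 78.487 mm.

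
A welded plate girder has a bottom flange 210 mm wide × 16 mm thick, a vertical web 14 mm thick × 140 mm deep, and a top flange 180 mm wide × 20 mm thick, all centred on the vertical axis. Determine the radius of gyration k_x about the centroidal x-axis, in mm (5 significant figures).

Decompose the section into non-overlapping parts with the origin at the bottom-left of its bounding rectangle.
Bottom plate: 210 × 16, A = 3 360 mm², y = 8 mm, Ī = 71 680 mm⁴.
Web plate: 14 × 140, A = 1 960 mm², y = 86 mm, Ī = 3 201 333 mm⁴.
Top plate: 180 × 20, A = 3 600 mm², y = 166 mm, Ī = 120 000 mm⁴.
Centroid: ȳ = ΣA·y / ΣA = 88.90583 mm.
Transfer each piece to the centroidal x-axis using Ī + A·d² with d = y − 88.90583:
  bottom plate: d = -80.90583 mm → contributes +22 065 411 mm⁴
  web plate: d = -2.90583 mm → contributes +3 217 883 mm⁴
  top plate: d = 77.09417 mm → contributes +21 516 640 mm⁴
Total I = 46 799 934 mm⁴.
Radius of gyration: k = √(I/A) = √(46 799 934 / 8 920) = 72.43362 mm.

k_x ≈ 72.434 mm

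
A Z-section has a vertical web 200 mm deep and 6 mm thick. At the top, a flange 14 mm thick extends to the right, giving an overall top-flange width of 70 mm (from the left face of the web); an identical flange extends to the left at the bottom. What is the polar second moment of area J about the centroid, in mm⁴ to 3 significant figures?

J ≈ 2.23 × 10⁷ mm⁴

Split into non-overlapping primitives; take the origin at the lower-left of the bounding box.
Web: 6 × 200, A = 1 200 mm², y = 100 mm, Ī = 4 000 000 mm⁴.
Top flange (beyond web): 64 × 14, A = 896 mm², y = 193 mm, Ī = 14 635 mm⁴.
Bottom flange (beyond web): 64 × 14, A = 896 mm², y = 7 mm, Ī = 14 635 mm⁴.
Centroid: ȳ = ΣA·y / ΣA = 100 mm.
Transfer each piece to the centroidal x-axis using Ī + A·d² with d = y − 100:
  web: d = 0 mm → contributes +4 000 000 mm⁴
  top flange (beyond web): d = 93 mm → contributes +7 764 139 mm⁴
  bottom flange (beyond web): d = -93 mm → contributes +7 764 139 mm⁴
Total I = 19 528 277 mm⁴.
For the y-axis: x̄ = 67 mm.
Repeating about the centroidal y-axis gives I_y = 2 810 469 mm⁴.
Polar second moment: J = I_x + I_y = 22 338 747 mm⁴.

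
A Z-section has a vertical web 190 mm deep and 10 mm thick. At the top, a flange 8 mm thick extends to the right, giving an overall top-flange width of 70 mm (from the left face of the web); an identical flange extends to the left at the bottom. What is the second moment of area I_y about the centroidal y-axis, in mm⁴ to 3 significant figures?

Break the section into simple shapes (no overlaps), measuring from the bottom-left corner of the bounding box.
Web: 10 × 190, A = 1 900 mm², x = 65 mm, Ī = 15 833 mm⁴.
Top flange (beyond web): 60 × 8, A = 480 mm², x = 100 mm, Ī = 144 000 mm⁴.
Bottom flange (beyond web): 60 × 8, A = 480 mm², x = 30 mm, Ī = 144 000 mm⁴.
Centroid: x̄ = ΣA·x / ΣA = 65 mm.
Transfer each piece to the centroidal y-axis using Ī + A·d² with d = x − 65:
  web: d = 0 mm → contributes +15 833 mm⁴
  top flange (beyond web): d = 35 mm → contributes +732 000 mm⁴
  bottom flange (beyond web): d = -35 mm → contributes +732 000 mm⁴
Total I = 1 479 833 mm⁴.

I_y ≈ 1.48 × 10⁶ mm⁴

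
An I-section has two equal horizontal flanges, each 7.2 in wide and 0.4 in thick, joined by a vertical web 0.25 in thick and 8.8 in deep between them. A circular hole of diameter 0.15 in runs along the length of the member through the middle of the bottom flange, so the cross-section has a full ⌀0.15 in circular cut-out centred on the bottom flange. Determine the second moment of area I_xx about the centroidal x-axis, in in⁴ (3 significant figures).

I_xx ≈ 136 in⁴

Treat the section as a set of non-overlapping primitives; coordinates are from the bounding-box lower-left.
Bottom flange: 7.2 × 0.4, A = 2.88 in², y = 0.2 in, Ī = 0.0384 in⁴.
Web: 0.25 × 8.8, A = 2.2 in², y = 4.8 in, Ī = 14.197 in⁴.
Top flange: 7.2 × 0.4, A = 2.88 in², y = 9.4 in, Ī = 0.0384 in⁴.
Hole (subtracted): ⌀0.15, A = 0.017671 in², y = 0.2 in, Ī = 0.00002485 in⁴.
Centroid: ȳ = ΣA·y / ΣA = 4.8102 in.
Transfer each piece to the centroidal x-axis using Ī + A·d² with d = y − 4.8102:
  bottom flange: d = -4.6102 in → contributes +61.251 in⁴
  web: d = -0.010235 in → contributes +14.198 in⁴
  top flange: d = 4.5898 in → contributes +60.708 in⁴
  hole: d = -4.6102 in → contributes −0.37562 in⁴
Total I = 135.78 in⁴.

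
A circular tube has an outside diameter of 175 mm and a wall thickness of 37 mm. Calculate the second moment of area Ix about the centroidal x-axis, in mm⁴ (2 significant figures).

Ix ≈ 4.1 × 10⁷ mm⁴

Decompose the section into non-overlapping parts with the origin at the bottom-left of its bounding rectangle.
Outer circle: ⌀175, A = 24 053 mm², y = 87.5 mm, Ī = 46 038 598 mm⁴.
Bore (subtracted): ⌀101, A = 8 012 mm², y = 87.5 mm, Ī = 5 108 053 mm⁴.
By symmetry the centroid is at mid-height, ȳ = 87.5 mm.
All pieces are centred on the centroidal x-axis, so I = ΣĪ (holes subtracted) = 40 930 545 mm⁴.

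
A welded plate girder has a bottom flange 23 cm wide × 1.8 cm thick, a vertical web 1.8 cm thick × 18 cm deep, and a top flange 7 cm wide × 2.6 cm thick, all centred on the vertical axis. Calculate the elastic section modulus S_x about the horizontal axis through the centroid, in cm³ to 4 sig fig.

S_x ≈ 452.8 cm³

Break the section into simple shapes (no overlaps), measuring from the bottom-left corner of the bounding box.
Bottom plate: 23 × 1.8, A = 41.4 cm², y = 0.9 cm, Ī = 11.178 cm⁴.
Web plate: 1.8 × 18, A = 32.4 cm², y = 10.8 cm, Ī = 874.8 cm⁴.
Top plate: 7 × 2.6, A = 18.2 cm², y = 21.1 cm, Ī = 10.2527 cm⁴.
Centroid: ȳ = ΣA·y / ΣA = 8.38261 cm.
Transfer each piece to the horizontal axis through the centroid using Ī + A·d² with d = y − 8.38261:
  bottom plate: d = -7.48261 cm → contributes +2329.14 cm⁴
  web plate: d = 2.41739 cm → contributes +1064.14 cm⁴
  top plate: d = 12.7174 cm → contributes +2953.78 cm⁴
Total I = 6347.05 cm⁴.
Extreme fibre distance c = 14.0174 cm; S = I/c = 452.799 cm³.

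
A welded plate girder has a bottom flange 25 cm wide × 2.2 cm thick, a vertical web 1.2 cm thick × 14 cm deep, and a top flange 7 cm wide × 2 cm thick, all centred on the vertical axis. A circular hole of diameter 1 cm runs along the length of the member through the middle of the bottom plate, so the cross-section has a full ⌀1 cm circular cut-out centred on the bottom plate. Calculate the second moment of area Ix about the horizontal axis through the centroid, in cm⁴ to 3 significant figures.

Treat the section as a set of non-overlapping primitives; coordinates are from the bounding-box lower-left.
Bottom plate: 25 × 2.2, A = 55 cm², y = 1.1 cm, Ī = 22.183 cm⁴.
Web plate: 1.2 × 14, A = 16.8 cm², y = 9.2 cm, Ī = 274.4 cm⁴.
Top plate: 7 × 2, A = 14 cm², y = 17.2 cm, Ī = 4.6667 cm⁴.
Hole (subtracted): ⌀1, A = 0.7854 cm², y = 1.1 cm, Ī = 0.049087 cm⁴.
Centroid: ȳ = ΣA·y / ΣA = 5.352 cm.
Transfer each piece to the horizontal axis through the centroid using Ī + A·d² with d = y − 5.352:
  bottom plate: d = -4.252 cm → contributes +1016.5 cm⁴
  web plate: d = 3.848 cm → contributes +523.16 cm⁴
  top plate: d = 11.848 cm → contributes +1969.9 cm⁴
  hole: d = -4.252 cm → contributes −14.249 cm⁴
Total I = 3495.4 cm⁴.

Ix ≈ 3500 cm⁴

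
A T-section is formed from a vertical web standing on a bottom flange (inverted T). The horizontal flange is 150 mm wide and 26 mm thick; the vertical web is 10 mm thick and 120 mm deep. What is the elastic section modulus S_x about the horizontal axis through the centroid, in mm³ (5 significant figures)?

Decompose the section into non-overlapping parts with the origin at the bottom-left of its bounding rectangle.
Flange: 150 × 26, A = 3 900 mm², y = 13 mm, Ī = 219 700 mm⁴.
Web: 10 × 120, A = 1 200 mm², y = 86 mm, Ī = 1 440 000 mm⁴.
Centroid: ȳ = ΣA·y / ΣA = 30.17647 mm.
Transfer each piece to the horizontal axis through the centroid using Ī + A·d² with d = y − 30.17647:
  flange: d = -17.17647 mm → contributes +1 370 321 mm⁴
  web: d = 55.82353 mm → contributes +5 179 520 mm⁴
Total I = 6 549 841 mm⁴.
Extreme fibre distance c = 115.8235 mm; S = I/c = 56550.18 mm³.

S_x ≈ 5.6550 × 10⁴ mm³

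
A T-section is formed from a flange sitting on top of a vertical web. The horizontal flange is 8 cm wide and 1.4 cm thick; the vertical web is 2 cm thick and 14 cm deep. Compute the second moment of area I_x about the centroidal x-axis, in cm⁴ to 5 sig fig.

Split into non-overlapping primitives; take the origin at the lower-left of the bounding box.
Flange: 8 × 1.4, A = 11.2 cm², y = 14.7 cm, Ī = 1.829333 cm⁴.
Web: 2 × 14, A = 28 cm², y = 7 cm, Ī = 457.3333 cm⁴.
Centroid: ȳ = ΣA·y / ΣA = 9.2 cm.
Transfer each piece to the centroidal x-axis using Ī + A·d² with d = y − 9.2:
  flange: d = 5.5 cm → contributes +340.6293 cm⁴
  web: d = -2.2 cm → contributes +592.8533 cm⁴
Total I = 933.4827 cm⁴.

I_x ≈ 933.48 cm⁴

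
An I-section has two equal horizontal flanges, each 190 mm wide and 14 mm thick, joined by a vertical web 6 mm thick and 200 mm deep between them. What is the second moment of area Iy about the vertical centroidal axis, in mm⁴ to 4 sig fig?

Iy ≈ 1.601 × 10⁷ mm⁴

Break the section into simple shapes (no overlaps), measuring from the bottom-left corner of the bounding box.
Bottom flange: 190 × 14, A = 2 660 mm², x = 95 mm, Ī = 8 002 167 mm⁴.
Web: 6 × 200, A = 1 200 mm², x = 95 mm, Ī = 3 600 mm⁴.
Top flange: 190 × 14, A = 2 660 mm², x = 95 mm, Ī = 8 002 167 mm⁴.
By symmetry the centroid is at mid-width, x̄ = 95 mm.
All pieces are centred on the vertical centroidal axis, so I = ΣĪ = 16 007 933 mm⁴.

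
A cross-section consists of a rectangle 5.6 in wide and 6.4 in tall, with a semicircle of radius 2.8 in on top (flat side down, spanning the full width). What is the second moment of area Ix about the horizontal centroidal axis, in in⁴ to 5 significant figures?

Ix ≈ 305.59 in⁴

Treat the section as a set of non-overlapping primitives; coordinates are from the bounding-box lower-left.
Rectangular body: 5.6 × 6.4, A = 35.84 in², y = 3.2 in, Ī = 122.3339 in⁴.
Semicircular cap: semicircle r = 2.8, A = 12.31504 in², y = 7.588357 in, Ī = 6.746277 in⁴.
Centroid: ȳ = ΣA·y / ΣA = 4.322267 in.
Transfer each piece to the horizontal centroidal axis using Ī + A·d² with d = y − 4.322267:
  rectangular body: d = -1.122267 in → contributes +167.4737 in⁴
  semicircular cap: d = 3.26609 in → contributes +138.1151 in⁴
Total I = 305.5888 in⁴.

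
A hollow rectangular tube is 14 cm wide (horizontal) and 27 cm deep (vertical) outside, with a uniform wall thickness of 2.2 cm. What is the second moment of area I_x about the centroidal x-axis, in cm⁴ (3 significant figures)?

I_x ≈ 1.37 × 10⁴ cm⁴

Decompose the section into non-overlapping parts with the origin at the bottom-left of its bounding rectangle.
Outer rectangle: 14 × 27, A = 378 cm², y = 13.5 cm, Ī = 22 964 cm⁴.
Inner void (subtracted): 9.6 × 22.6, A = 216.96 cm², y = 13.5 cm, Ī = 9234.5 cm⁴.
By symmetry the centroid is at mid-height, ȳ = 13.5 cm.
All pieces are centred on the centroidal x-axis, so I = ΣĪ (holes subtracted) = 13 729 cm⁴.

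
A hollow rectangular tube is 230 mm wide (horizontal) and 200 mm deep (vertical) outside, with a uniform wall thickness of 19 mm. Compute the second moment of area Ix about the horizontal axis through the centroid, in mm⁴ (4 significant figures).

Ix ≈ 8.531 × 10⁷ mm⁴

Treat the section as a set of non-overlapping primitives; coordinates are from the bounding-box lower-left.
Outer rectangle: 230 × 200, A = 46 000 mm², y = 100 mm, Ī = 153 333 333 mm⁴.
Inner void (subtracted): 192 × 162, A = 31 104 mm², y = 100 mm, Ī = 68 024 448 mm⁴.
By symmetry the centroid is at mid-height, ȳ = 100 mm.
All pieces are centred on the horizontal axis through the centroid, so I = ΣĪ (holes subtracted) = 85 308 885 mm⁴.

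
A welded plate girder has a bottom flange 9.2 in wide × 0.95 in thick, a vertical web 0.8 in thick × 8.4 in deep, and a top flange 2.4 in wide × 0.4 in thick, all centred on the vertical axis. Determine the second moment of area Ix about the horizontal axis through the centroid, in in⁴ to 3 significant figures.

Ix ≈ 168 in⁴

Decompose the section into non-overlapping parts with the origin at the bottom-left of its bounding rectangle.
Bottom plate: 9.2 × 0.95, A = 8.74 in², y = 0.475 in, Ī = 0.65732 in⁴.
Web plate: 0.8 × 8.4, A = 6.72 in², y = 5.15 in, Ī = 39.514 in⁴.
Top plate: 2.4 × 0.4, A = 0.96 in², y = 9.55 in, Ī = 0.0128 in⁴.
Centroid: ȳ = ΣA·y / ΣA = 2.9188 in.
Transfer each piece to the horizontal axis through the centroid using Ī + A·d² with d = y − 2.9188:
  bottom plate: d = -2.4438 in → contributes +52.856 in⁴
  web plate: d = 2.2312 in → contributes +72.966 in⁴
  top plate: d = 6.6312 in → contributes +42.226 in⁴
Total I = 168.05 in⁴.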